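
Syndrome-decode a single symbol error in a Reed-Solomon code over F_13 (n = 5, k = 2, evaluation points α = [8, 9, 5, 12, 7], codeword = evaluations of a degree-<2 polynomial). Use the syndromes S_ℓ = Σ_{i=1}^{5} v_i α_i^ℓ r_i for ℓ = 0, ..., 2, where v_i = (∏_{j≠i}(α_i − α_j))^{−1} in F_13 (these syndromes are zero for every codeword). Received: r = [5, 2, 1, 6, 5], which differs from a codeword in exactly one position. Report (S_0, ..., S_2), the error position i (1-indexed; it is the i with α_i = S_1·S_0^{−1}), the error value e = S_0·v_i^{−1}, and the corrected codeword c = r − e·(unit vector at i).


S = (6, 3, 8), error at position 5, error magnitude e = 10, c = [5, 2, 1, 6, 8].

Step 1: column multipliers v_i = (∏_{j≠i}(α_i − α_j))^{−1} mod 13.
  i = 1 (α = 8): (8−9)(8−5)(8−12)(8−7) = (−1)·3·(−4)·1 = 12 ≡ 12, so v_1 = 12^{−1} = 12 (mod 13).
  i = 2 (α = 9): (9−8)(9−5)(9−12)(9−7) = 1·4·(−3)·2 = −24 ≡ 2, so v_2 = 2^{−1} = 7 (mod 13).
  i = 3 (α = 5): (5−8)(5−9)(5−12)(5−7) = (−3)·(−4)·(−7)·(−2) = 168 ≡ 12, so v_3 = 12^{−1} = 12 (mod 13).
  i = 4 (α = 12): (12−8)(12−9)(12−5)(12−7) = 4·3·7·5 = 420 ≡ 4, so v_4 = 4^{−1} = 10 (mod 13).
  i = 5 (α = 7): (7−8)(7−9)(7−5)(7−12) = (−1)·(−2)·2·(−5) = −20 ≡ 6, so v_5 = 6^{−1} = 11 (mod 13).
  v = [12, 7, 12, 10, 11].
Step 2: syndromes of r = [5, 2, 1, 6, 5] (all sums mod 13).
  S_0 = Σ v_i r_i = 12·5 + 7·2 + 12·1 + 10·6 + 11·5 = 201 ≡ 6.
  S_1 = Σ v_i α_i r_i = 12·8·5 + 7·9·2 + 12·5·1 + 10·12·6 + 11·7·5 = 1771 ≡ 3.
  α_i^2 mod 13 = [12, 3, 12, 1, 10].
  S_2 = Σ v_i α_i^2 r_i = 12·12·5 + 7·3·2 + 12·12·1 + 10·1·6 + 11·10·5 = 1516 ≡ 8.
  S = (6, 3, 8) ≠ 0, so r is not a codeword (an error is present).
Step 3: locate the error. For a single error e at position i, S_ℓ = v_i·e·α_i^ℓ, so α_err = S_1/S_0.
  S_0^{−1} = 6^{−1} = 11 (mod 13), so α_err = 3·11 = 33 ≡ 7 = α_5. Error position i = 5.
  Consistency check: S_2/S_1 = 8·9 = 72 ≡ 7 = α_err ✓ (single-error assumption holds).
Step 4: error magnitude e = S_0/v_5 = S_0·∏_{j≠5}(α_5 − α_j) = 6·6 = 36 ≡ 10 (mod 13).
Step 5: correct position 5: c_5 = r_5 − e = 5 − 10 ≡ 8 (mod 13). Hence c = [5, 2, 1, 6, 8].
  Check: interpolating c through the α_i gives m(x) = 3 + 10·x (degree < 2) with m(α_i) = c_i for every i, so c is indeed a codeword.


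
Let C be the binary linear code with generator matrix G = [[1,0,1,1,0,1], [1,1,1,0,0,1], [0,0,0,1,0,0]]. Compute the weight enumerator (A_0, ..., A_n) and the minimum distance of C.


Weight distribution: A_0 = 1, A_1 = 2, A_2 = 1, A_3 = 1, A_4 = 2, A_5 = 1. Minimum distance d = 1.

Enumerate all 2^3 = 8 messages m ∈ F_2^3.
For each, compute codeword c = mG in F_2^6, then tally its weight.
  m = 000 → c = 000000, weight = 0.
  m = 100 → c = 101101, weight = 4.
  m = 010 → c = 111001, weight = 4.
  m = 110 → c = 010100, weight = 2.
  m = 001 → c = 000100, weight = 1.
  m = 101 → c = 101001, weight = 3.
  m = 011 → c = 111101, weight = 5.
  m = 111 → c = 010000, weight = 1.
Tally weights:
  weight 0: 1 codewords.
  weight 1: 2 codewords.
  weight 2: 1 codewords.
  weight 3: 1 codewords.
  weight 4: 2 codewords.
  weight 5: 1 codewords.
Minimum distance d = smallest w > 0 with A_w > 0 = 1.
Sanity: Σ A_w = 8 = 2^3 = 8 ✓.


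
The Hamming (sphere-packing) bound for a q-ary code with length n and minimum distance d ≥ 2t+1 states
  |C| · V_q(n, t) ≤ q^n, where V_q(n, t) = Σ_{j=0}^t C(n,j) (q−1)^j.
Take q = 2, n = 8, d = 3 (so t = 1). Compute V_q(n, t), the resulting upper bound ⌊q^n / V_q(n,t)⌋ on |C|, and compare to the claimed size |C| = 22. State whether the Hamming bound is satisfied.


V_q(n, t) = 9, q^n = 256, Hamming bound = 28, |C| = 22 ≤ bound (satisfied).

Step 1: Compute V_q(n, t) = Σ_{j=0}^1 C(n, j) (q−1)^j.
  j = 0: C(8,0)·(1)^0 = 1·1 = 1.
  j = 1: C(8,1)·(1)^1 = 8·1 = 8.
  V_q(n, t) = 1 + 8 = 9.
Step 2: q^n = 2^8 = 256.
Step 3: Hamming bound ⌊q^n / V_q(n,t)⌋ = ⌊256/9⌋ = 28.
Step 4: Compare |C| = 22 to 28: satisfied.
The claimed |C| lies below the Hamming bound.


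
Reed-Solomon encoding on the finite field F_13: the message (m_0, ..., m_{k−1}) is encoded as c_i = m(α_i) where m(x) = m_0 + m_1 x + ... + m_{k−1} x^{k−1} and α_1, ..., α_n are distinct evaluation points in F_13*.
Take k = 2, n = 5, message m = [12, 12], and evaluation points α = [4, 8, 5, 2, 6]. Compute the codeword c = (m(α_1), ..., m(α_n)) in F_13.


c = [8, 4, 7, 10, 6]

Message polynomial: m(x) = 12 + 12·x (mod 13).
For each evaluation point α_i, compute m(α_i) mod 13:
  α_1 = 4: Horner steps 12 → 8, so m(4) = 8.
  α_2 = 8: Horner steps 12 → 4, so m(8) = 4.
  α_3 = 5: Horner steps 12 → 7, so m(5) = 7.
  α_4 = 2: Horner steps 12 → 10, so m(2) = 10.
  α_5 = 6: Horner steps 12 → 6, so m(6) = 6.
Codeword c = [8, 4, 7, 10, 6] ∈ F_13^5.


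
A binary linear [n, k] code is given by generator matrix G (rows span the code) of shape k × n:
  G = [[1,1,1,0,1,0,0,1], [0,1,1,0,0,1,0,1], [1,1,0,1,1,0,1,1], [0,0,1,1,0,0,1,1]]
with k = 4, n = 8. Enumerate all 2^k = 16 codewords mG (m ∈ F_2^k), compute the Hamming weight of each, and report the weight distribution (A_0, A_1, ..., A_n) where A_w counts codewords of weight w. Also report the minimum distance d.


Weight distribution: A_0 = 1, A_1 = 1, A_3 = 3, A_4 = 5, A_5 = 3, A_6 = 2, A_7 = 1. Minimum distance d = 1.

Enumerate all 2^4 = 16 messages m ∈ F_2^4.
For each, compute codeword c = mG in F_2^8, then tally its weight.
  m = 0000 → c = 00000000, weight = 0.
  m = 1000 → c = 11101001, weight = 5.
  m = 0100 → c = 01100101, weight = 4.
  m = 1100 → c = 10001100, weight = 3.
  m = 0010 → c = 11011011, weight = 6.
  m = 1010 → c = 00110010, weight = 3.
  m = 0110 → c = 10111110, weight = 6.
  m = 1110 → c = 01010111, weight = 5.
  m = 0001 → c = 00110011, weight = 4.
  m = 1001 → c = 11011010, weight = 5.
  m = 0101 → c = 01010110, weight = 4.
  m = 1101 → c = 10111111, weight = 7.
  m = 0011 → c = 11101000, weight = 4.
  m = 1011 → c = 00000001, weight = 1.
  m = 0111 → c = 10001101, weight = 4.
  m = 1111 → c = 01100100, weight = 3.
Tally weights:
  weight 0: 1 codewords.
  weight 1: 1 codewords.
  weight 3: 3 codewords.
  weight 4: 5 codewords.
  weight 5: 3 codewords.
  weight 6: 2 codewords.
  weight 7: 1 codewords.
Minimum distance d = smallest w > 0 with A_w > 0 = 1.
Sanity: Σ A_w = 16 = 2^4 = 16 ✓.


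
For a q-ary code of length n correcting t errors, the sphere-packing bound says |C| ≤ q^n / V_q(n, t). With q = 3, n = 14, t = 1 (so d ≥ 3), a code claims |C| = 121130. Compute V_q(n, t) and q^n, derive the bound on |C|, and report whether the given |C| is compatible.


V_q(n, t) = 29, q^n = 4782969, Hamming bound = 164929, |C| = 121130 ≤ bound (satisfied).

Step 1: Compute V_q(n, t) = Σ_{j=0}^1 C(n, j) (q−1)^j.
  j = 0: C(14,0)·(2)^0 = 1·1 = 1.
  j = 1: C(14,1)·(2)^1 = 14·2 = 28.
  V_q(n, t) = 1 + 28 = 29.
Step 2: q^n = 3^14 = 4782969.
Step 3: Hamming bound ⌊q^n / V_q(n,t)⌋ = ⌊4782969/29⌋ = 164929.
Step 4: Compare |C| = 121130 to 164929: satisfied.
The claimed |C| lies below the Hamming bound.


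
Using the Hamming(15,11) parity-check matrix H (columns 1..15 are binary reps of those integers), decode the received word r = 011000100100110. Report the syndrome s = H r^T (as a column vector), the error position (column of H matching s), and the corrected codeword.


s = (1, 1, 1, 1)^T, error position = 15, corrected codeword c = 011000100100111

Compute s = H r^T mod 2 one row at a time:
  s_1 = 0 + 0 + 1 + 0 + 0 + 1 + 1 + 0 = 3 ≡ 1 (mod 2).
  s_2 = 0 + 0 + 0 + 1 + 0 + 1 + 1 + 0 = 3 ≡ 1 (mod 2).
  s_3 = 1 + 1 + 0 + 1 + 1 + 0 + 1 + 0 = 5 ≡ 1 (mod 2).
  s_4 = 0 + 1 + 0 + 1 + 0 + 0 + 1 + 0 = 3 ≡ 1 (mod 2).
s = (1, 1, 1, 1)^T — this equals column 15 of H (binary 1111), so error is at position 15.
Correct: flip bit 15 of r = 011000100100110 to get c = 011000100100111.


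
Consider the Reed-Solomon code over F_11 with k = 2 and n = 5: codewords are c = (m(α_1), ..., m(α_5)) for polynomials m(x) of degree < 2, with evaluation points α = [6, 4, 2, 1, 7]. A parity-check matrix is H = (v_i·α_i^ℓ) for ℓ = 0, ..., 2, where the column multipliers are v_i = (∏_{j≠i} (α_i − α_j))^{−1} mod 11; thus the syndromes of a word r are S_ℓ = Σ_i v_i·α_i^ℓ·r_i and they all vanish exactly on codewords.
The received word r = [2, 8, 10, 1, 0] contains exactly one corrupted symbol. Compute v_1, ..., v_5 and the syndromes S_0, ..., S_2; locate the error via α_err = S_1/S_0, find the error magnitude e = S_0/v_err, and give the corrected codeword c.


S = (8, 10, 7), error at position 2, error magnitude e = 2, c = [2, 6, 10, 1, 0].

Step 1: column multipliers v_i = (∏_{j≠i}(α_i − α_j))^{−1} mod 11.
  i = 1 (α = 6): (6−4)(6−2)(6−1)(6−7) = 2·4·5·(−1) = −40 ≡ 4, so v_1 = 4^{−1} = 3 (mod 11).
  i = 2 (α = 4): (4−6)(4−2)(4−1)(4−7) = (−2)·2·3·(−3) = 36 ≡ 3, so v_2 = 3^{−1} = 4 (mod 11).
  i = 3 (α = 2): (2−6)(2−4)(2−1)(2−7) = (−4)·(−2)·1·(−5) = −40 ≡ 4, so v_3 = 4^{−1} = 3 (mod 11).
  i = 4 (α = 1): (1−6)(1−4)(1−2)(1−7) = (−5)·(−3)·(−1)·(−6) = 90 ≡ 2, so v_4 = 2^{−1} = 6 (mod 11).
  i = 5 (α = 7): (7−6)(7−4)(7−2)(7−1) = 1·3·5·6 = 90 ≡ 2, so v_5 = 2^{−1} = 6 (mod 11).
  v = [3, 4, 3, 6, 6].
Step 2: syndromes of r = [2, 8, 10, 1, 0] (all sums mod 11).
  S_0 = Σ v_i r_i = 3·2 + 4·8 + 3·10 + 6·1 + 6·0 = 74 ≡ 8.
  S_1 = Σ v_i α_i r_i = 3·6·2 + 4·4·8 + 3·2·10 + 6·1·1 + 6·7·0 = 230 ≡ 10.
  α_i^2 mod 11 = [3, 5, 4, 1, 5].
  S_2 = Σ v_i α_i^2 r_i = 3·3·2 + 4·5·8 + 3·4·10 + 6·1·1 + 6·5·0 = 304 ≡ 7.
  S = (8, 10, 7) ≠ 0, so r is not a codeword (an error is present).
Step 3: locate the error. For a single error e at position i, S_ℓ = v_i·e·α_i^ℓ, so α_err = S_1/S_0.
  S_0^{−1} = 8^{−1} = 7 (mod 11), so α_err = 10·7 = 70 ≡ 4 = α_2. Error position i = 2.
  Consistency check: S_2/S_1 = 7·10 = 70 ≡ 4 = α_err ✓ (single-error assumption holds).
Step 4: error magnitude e = S_0/v_2 = S_0·∏_{j≠2}(α_2 − α_j) = 8·3 = 24 ≡ 2 (mod 11).
Step 5: correct position 2: c_2 = r_2 − e = 8 − 2 ≡ 6 (mod 11). Hence c = [2, 6, 10, 1, 0].
  Check: interpolating c through the α_i gives m(x) = 3 + 9·x (degree < 2) with m(α_i) = c_i for every i, so c is indeed a codeword.


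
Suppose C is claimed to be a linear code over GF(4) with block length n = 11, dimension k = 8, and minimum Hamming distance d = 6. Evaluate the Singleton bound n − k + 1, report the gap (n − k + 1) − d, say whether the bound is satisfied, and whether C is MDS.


Singleton RHS = n − k + 1 = 4, slack = -2, bound violated (no such code; not MDS).

Singleton bound: d ≤ n − k + 1.
Here n = 11, k = 8, so n − k + 1 = 4.
Given d = 6, check d ≤ 4: NO.
Slack = (n − k + 1) − d = -2.
The slack is negative: d = 6 exceeds n − k + 1 = 4 by 2, so the Singleton bound is violated and no linear [11, 8, 6]_4 code can exist. In particular it is not MDS (MDS requires d = n − k + 1 exactly).
Description: the claimed parameters are [11, 8, 6]_4; such a code would be impossible (violates the Singleton bound).


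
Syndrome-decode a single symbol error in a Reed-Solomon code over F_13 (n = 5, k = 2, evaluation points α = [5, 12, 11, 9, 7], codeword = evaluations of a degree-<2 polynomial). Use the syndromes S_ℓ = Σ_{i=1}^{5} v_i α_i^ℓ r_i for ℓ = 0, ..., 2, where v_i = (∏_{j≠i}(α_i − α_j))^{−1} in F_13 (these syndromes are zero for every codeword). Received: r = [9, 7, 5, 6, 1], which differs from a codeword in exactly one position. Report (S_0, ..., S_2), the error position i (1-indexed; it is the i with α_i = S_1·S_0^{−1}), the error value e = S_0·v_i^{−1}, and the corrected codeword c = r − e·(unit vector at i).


S = (5, 3, 7), error at position 3, error magnitude e = 7, c = [9, 7, 11, 6, 1].

Step 1: column multipliers v_i = (∏_{j≠i}(α_i − α_j))^{−1} mod 13.
  i = 1 (α = 5): (5−12)(5−11)(5−9)(5−7) = (−7)·(−6)·(−4)·(−2) = 336 ≡ 11, so v_1 = 11^{−1} = 6 (mod 13).
  i = 2 (α = 12): (12−5)(12−11)(12−9)(12−7) = 7·1·3·5 = 105 ≡ 1, so v_2 = 1^{−1} = 1 (mod 13).
  i = 3 (α = 11): (11−5)(11−12)(11−9)(11−7) = 6·(−1)·2·4 = −48 ≡ 4, so v_3 = 4^{−1} = 10 (mod 13).
  i = 4 (α = 9): (9−5)(9−12)(9−11)(9−7) = 4·(−3)·(−2)·2 = 48 ≡ 9, so v_4 = 9^{−1} = 3 (mod 13).
  i = 5 (α = 7): (7−5)(7−12)(7−11)(7−9) = 2·(−5)·(−4)·(−2) = −80 ≡ 11, so v_5 = 11^{−1} = 6 (mod 13).
  v = [6, 1, 10, 3, 6].
Step 2: syndromes of r = [9, 7, 5, 6, 1] (all sums mod 13).
  S_0 = Σ v_i r_i = 6·9 + 1·7 + 10·5 + 3·6 + 6·1 = 135 ≡ 5.
  S_1 = Σ v_i α_i r_i = 6·5·9 + 1·12·7 + 10·11·5 + 3·9·6 + 6·7·1 = 1108 ≡ 3.
  α_i^2 mod 13 = [12, 1, 4, 3, 10].
  S_2 = Σ v_i α_i^2 r_i = 6·12·9 + 1·1·7 + 10·4·5 + 3·3·6 + 6·10·1 = 969 ≡ 7.
  S = (5, 3, 7) ≠ 0, so r is not a codeword (an error is present).
Step 3: locate the error. For a single error e at position i, S_ℓ = v_i·e·α_i^ℓ, so α_err = S_1/S_0.
  S_0^{−1} = 5^{−1} = 8 (mod 13), so α_err = 3·8 = 24 ≡ 11 = α_3. Error position i = 3.
  Consistency check: S_2/S_1 = 7·9 = 63 ≡ 11 = α_err ✓ (single-error assumption holds).
Step 4: error magnitude e = S_0/v_3 = S_0·∏_{j≠3}(α_3 − α_j) = 5·4 = 20 ≡ 7 (mod 13).
Step 5: correct position 3: c_3 = r_3 − e = 5 − 7 ≡ 11 (mod 13). Hence c = [9, 7, 11, 6, 1].
  Check: interpolating c through the α_i gives m(x) = 3 + 9·x (degree < 2) with m(α_i) = c_i for every i, so c is indeed a codeword.


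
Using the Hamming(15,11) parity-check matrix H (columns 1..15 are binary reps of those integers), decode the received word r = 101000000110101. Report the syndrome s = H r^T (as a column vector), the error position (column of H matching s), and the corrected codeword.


s = (0, 0, 0, 1)^T, error position = 1, corrected codeword c = 001000000110101

Compute s = H r^T mod 2 one row at a time:
  s_1 = 0 + 0 + 1 + 1 + 0 + 1 + 0 + 1 = 4 ≡ 0 (mod 2).
  s_2 = 0 + 0 + 0 + 0 + 0 + 1 + 0 + 1 = 2 ≡ 0 (mod 2).
  s_3 = 0 + 1 + 0 + 0 + 1 + 1 + 0 + 1 = 4 ≡ 0 (mod 2).
  s_4 = 1 + 1 + 0 + 0 + 0 + 1 + 1 + 1 = 5 ≡ 1 (mod 2).
s = (0, 0, 0, 1)^T — this equals column 1 of H (binary 0001), so error is at position 1.
Correct: flip bit 1 of r = 101000000110101 to get c = 001000000110101.


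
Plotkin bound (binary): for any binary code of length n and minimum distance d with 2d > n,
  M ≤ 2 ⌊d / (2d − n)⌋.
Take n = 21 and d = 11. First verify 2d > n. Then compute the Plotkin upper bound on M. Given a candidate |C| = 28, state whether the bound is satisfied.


Plotkin bound M ≤ 22; given |C| = 28 > bound (violated).

Check applicability: 2d = 22, n = 21.
2d − n = 1 > 0, so Plotkin applies.
Compute d/(2d−n) = 11/1 ≈ 11.0000.
⌊d/(2d−n)⌋ = 11.
Plotkin bound: M ≤ 2·11 = 22.
Given |C| = 28, check: VIOLATED.
This |C| is above the Plotkin bound, so no binary code with n = 21, d = 11 and 28 codewords exists.


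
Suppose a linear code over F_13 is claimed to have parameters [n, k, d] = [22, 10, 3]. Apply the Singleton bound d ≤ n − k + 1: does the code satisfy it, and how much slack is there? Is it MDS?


Singleton RHS = n − k + 1 = 13, slack = 10, bound satisfied, not MDS.

Singleton bound: d ≤ n − k + 1.
Here n = 22, k = 10, so n − k + 1 = 13.
Given d = 3, check d ≤ 13: YES.
Slack = (n − k + 1) − d = 10.
The code is NOT MDS (slack = 10 > 0).
Description: the claimed parameters are [22, 10, 3]_13; such a code would be non-MDS.


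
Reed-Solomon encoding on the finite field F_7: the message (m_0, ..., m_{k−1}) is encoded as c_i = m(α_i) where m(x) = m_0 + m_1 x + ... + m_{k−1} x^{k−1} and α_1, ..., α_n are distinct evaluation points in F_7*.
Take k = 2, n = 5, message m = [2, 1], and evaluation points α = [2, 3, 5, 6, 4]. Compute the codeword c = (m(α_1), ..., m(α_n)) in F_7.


c = [4, 5, 0, 1, 6]

Message polynomial: m(x) = 2 + 1·x (mod 7).
For each evaluation point α_i, compute m(α_i) mod 7:
  α_1 = 2: Horner steps 1 → 4, so m(2) = 4.
  α_2 = 3: Horner steps 1 → 5, so m(3) = 5.
  α_3 = 5: Horner steps 1 → 0, so m(5) = 0.
  α_4 = 6: Horner steps 1 → 1, so m(6) = 1.
  α_5 = 4: Horner steps 1 → 6, so m(4) = 6.
Codeword c = [4, 5, 0, 1, 6] ∈ F_7^5.


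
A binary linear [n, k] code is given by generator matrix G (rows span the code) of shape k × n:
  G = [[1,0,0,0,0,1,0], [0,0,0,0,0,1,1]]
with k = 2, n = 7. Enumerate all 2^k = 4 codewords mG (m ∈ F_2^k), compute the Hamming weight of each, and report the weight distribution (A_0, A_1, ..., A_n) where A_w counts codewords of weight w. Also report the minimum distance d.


Weight distribution: A_0 = 1, A_2 = 3. Minimum distance d = 2.

Enumerate all 2^2 = 4 messages m ∈ F_2^2.
For each, compute codeword c = mG in F_2^7, then tally its weight.
  m = 00 → c = 0000000, weight = 0.
  m = 10 → c = 1000010, weight = 2.
  m = 01 → c = 0000011, weight = 2.
  m = 11 → c = 1000001, weight = 2.
Tally weights:
  weight 0: 1 codewords.
  weight 2: 3 codewords.
Minimum distance d = smallest w > 0 with A_w > 0 = 2.
Sanity: Σ A_w = 4 = 2^2 = 4 ✓.


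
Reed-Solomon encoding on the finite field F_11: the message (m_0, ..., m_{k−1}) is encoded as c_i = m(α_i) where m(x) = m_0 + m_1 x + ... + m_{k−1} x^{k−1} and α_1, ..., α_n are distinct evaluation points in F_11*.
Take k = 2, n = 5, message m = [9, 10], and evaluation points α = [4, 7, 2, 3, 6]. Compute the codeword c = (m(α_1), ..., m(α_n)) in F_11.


c = [5, 2, 7, 6, 3]

Message polynomial: m(x) = 9 + 10·x (mod 11).
For each evaluation point α_i, compute m(α_i) mod 11:
  α_1 = 4: Horner steps 10 → 5, so m(4) = 5.
  α_2 = 7: Horner steps 10 → 2, so m(7) = 2.
  α_3 = 2: Horner steps 10 → 7, so m(2) = 7.
  α_4 = 3: Horner steps 10 → 6, so m(3) = 6.
  α_5 = 6: Horner steps 10 → 3, so m(6) = 3.
Codeword c = [5, 2, 7, 6, 3] ∈ F_11^5.


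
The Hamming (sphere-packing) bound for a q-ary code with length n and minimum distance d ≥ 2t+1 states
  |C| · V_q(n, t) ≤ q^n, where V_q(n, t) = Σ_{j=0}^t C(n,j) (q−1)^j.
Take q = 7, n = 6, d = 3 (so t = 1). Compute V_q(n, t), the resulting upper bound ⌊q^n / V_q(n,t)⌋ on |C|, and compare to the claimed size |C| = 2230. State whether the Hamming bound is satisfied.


V_q(n, t) = 37, q^n = 117649, Hamming bound = 3179, |C| = 2230 ≤ bound (satisfied).

Step 1: Compute V_q(n, t) = Σ_{j=0}^1 C(n, j) (q−1)^j.
  j = 0: C(6,0)·(6)^0 = 1·1 = 1.
  j = 1: C(6,1)·(6)^1 = 6·6 = 36.
  V_q(n, t) = 1 + 36 = 37.
Step 2: q^n = 7^6 = 117649.
Step 3: Hamming bound ⌊q^n / V_q(n,t)⌋ = ⌊117649/37⌋ = 3179.
Step 4: Compare |C| = 2230 to 3179: satisfied.
The claimed |C| lies below the Hamming bound.


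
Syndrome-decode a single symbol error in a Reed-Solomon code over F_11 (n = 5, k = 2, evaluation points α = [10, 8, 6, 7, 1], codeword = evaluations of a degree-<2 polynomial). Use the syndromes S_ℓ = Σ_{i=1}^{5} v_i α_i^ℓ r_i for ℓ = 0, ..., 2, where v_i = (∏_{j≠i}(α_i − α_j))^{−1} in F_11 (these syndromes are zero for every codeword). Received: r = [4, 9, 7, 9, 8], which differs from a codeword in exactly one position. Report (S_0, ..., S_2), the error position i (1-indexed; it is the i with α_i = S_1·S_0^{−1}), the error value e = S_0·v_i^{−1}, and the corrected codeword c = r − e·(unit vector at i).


S = (4, 10, 3), error at position 2, error magnitude e = 9, c = [4, 0, 7, 9, 8].

Step 1: column multipliers v_i = (∏_{j≠i}(α_i − α_j))^{−1} mod 11.
  i = 1 (α = 10): (10−8)(10−6)(10−7)(10−1) = 2·4·3·9 = 216 ≡ 7, so v_1 = 7^{−1} = 8 (mod 11).
  i = 2 (α = 8): (8−10)(8−6)(8−7)(8−1) = (−2)·2·1·7 = −28 ≡ 5, so v_2 = 5^{−1} = 9 (mod 11).
  i = 3 (α = 6): (6−10)(6−8)(6−7)(6−1) = (−4)·(−2)·(−1)·5 = −40 ≡ 4, so v_3 = 4^{−1} = 3 (mod 11).
  i = 4 (α = 7): (7−10)(7−8)(7−6)(7−1) = (−3)·(−1)·1·6 = 18 ≡ 7, so v_4 = 7^{−1} = 8 (mod 11).
  i = 5 (α = 1): (1−10)(1−8)(1−6)(1−7) = (−9)·(−7)·(−5)·(−6) = 1890 ≡ 9, so v_5 = 9^{−1} = 5 (mod 11).
  v = [8, 9, 3, 8, 5].
Step 2: syndromes of r = [4, 9, 7, 9, 8] (all sums mod 11).
  S_0 = Σ v_i r_i = 8·4 + 9·9 + 3·7 + 8·9 + 5·8 = 246 ≡ 4.
  S_1 = Σ v_i α_i r_i = 8·10·4 + 9·8·9 + 3·6·7 + 8·7·9 + 5·1·8 = 1638 ≡ 10.
  α_i^2 mod 11 = [1, 9, 3, 5, 1].
  S_2 = Σ v_i α_i^2 r_i = 8·1·4 + 9·9·9 + 3·3·7 + 8·5·9 + 5·1·8 = 1224 ≡ 3.
  S = (4, 10, 3) ≠ 0, so r is not a codeword (an error is present).
Step 3: locate the error. For a single error e at position i, S_ℓ = v_i·e·α_i^ℓ, so α_err = S_1/S_0.
  S_0^{−1} = 4^{−1} = 3 (mod 11), so α_err = 10·3 = 30 ≡ 8 = α_2. Error position i = 2.
  Consistency check: S_2/S_1 = 3·10 = 30 ≡ 8 = α_err ✓ (single-error assumption holds).
Step 4: error magnitude e = S_0/v_2 = S_0·∏_{j≠2}(α_2 − α_j) = 4·5 = 20 ≡ 9 (mod 11).
Step 5: correct position 2: c_2 = r_2 − e = 9 − 9 ≡ 0 (mod 11). Hence c = [4, 0, 7, 9, 8].
  Check: interpolating c through the α_i gives m(x) = 6 + 2·x (degree < 2) with m(α_i) = c_i for every i, so c is indeed a codeword.


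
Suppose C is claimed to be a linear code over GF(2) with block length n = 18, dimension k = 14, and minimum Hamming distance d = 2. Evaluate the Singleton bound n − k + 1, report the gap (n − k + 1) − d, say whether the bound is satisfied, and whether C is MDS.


Singleton RHS = n − k + 1 = 5, slack = 3, bound satisfied, not MDS.

Singleton bound: d ≤ n − k + 1.
Here n = 18, k = 14, so n − k + 1 = 5.
Given d = 2, check d ≤ 5: YES.
Slack = (n − k + 1) − d = 3.
The code is NOT MDS (slack = 3 > 0).
Description: the claimed parameters are [18, 14, 2]_2; such a code would be non-MDS.


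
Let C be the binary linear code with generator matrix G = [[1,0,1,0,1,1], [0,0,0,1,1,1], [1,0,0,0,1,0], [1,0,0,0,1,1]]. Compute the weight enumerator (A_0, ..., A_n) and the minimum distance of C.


Weight distribution: A_0 = 1, A_1 = 2, A_2 = 4, A_3 = 6, A_4 = 3. Minimum distance d = 1.

Enumerate all 2^4 = 16 messages m ∈ F_2^4.
For each, compute codeword c = mG in F_2^6, then tally its weight.
  m = 0000 → c = 000000, weight = 0.
  m = 1000 → c = 101011, weight = 4.
  m = 0100 → c = 000111, weight = 3.
  m = 1100 → c = 101100, weight = 3.
  m = 0010 → c = 100010, weight = 2.
  m = 1010 → c = 001001, weight = 2.
  m = 0110 → c = 100101, weight = 3.
  m = 1110 → c = 001110, weight = 3.
  m = 0001 → c = 100011, weight = 3.
  m = 1001 → c = 001000, weight = 1.
  m = 0101 → c = 100100, weight = 2.
  m = 1101 → c = 001111, weight = 4.
  m = 0011 → c = 000001, weight = 1.
  m = 1011 → c = 101010, weight = 3.
  m = 0111 → c = 000110, weight = 2.
  m = 1111 → c = 101101, weight = 4.
Tally weights:
  weight 0: 1 codewords.
  weight 1: 2 codewords.
  weight 2: 4 codewords.
  weight 3: 6 codewords.
  weight 4: 3 codewords.
Minimum distance d = smallest w > 0 with A_w > 0 = 1.
Sanity: Σ A_w = 16 = 2^4 = 16 ✓.


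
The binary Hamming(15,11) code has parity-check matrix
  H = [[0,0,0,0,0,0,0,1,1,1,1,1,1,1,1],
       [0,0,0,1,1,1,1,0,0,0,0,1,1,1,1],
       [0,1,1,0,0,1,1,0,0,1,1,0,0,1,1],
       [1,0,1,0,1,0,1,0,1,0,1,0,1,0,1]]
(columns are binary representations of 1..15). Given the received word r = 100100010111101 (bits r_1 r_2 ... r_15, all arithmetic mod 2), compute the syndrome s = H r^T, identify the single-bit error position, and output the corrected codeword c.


s = (0, 0, 1, 0)^T, error position = 2, corrected codeword c = 110100010111101

Compute s = H r^T mod 2 one row at a time:
  s_1 = 1 + 0 + 1 + 1 + 1 + 1 + 0 + 1 = 6 ≡ 0 (mod 2).
  s_2 = 1 + 0 + 0 + 0 + 1 + 1 + 0 + 1 = 4 ≡ 0 (mod 2).
  s_3 = 0 + 0 + 0 + 0 + 1 + 1 + 0 + 1 = 3 ≡ 1 (mod 2).
  s_4 = 1 + 0 + 0 + 0 + 0 + 1 + 1 + 1 = 4 ≡ 0 (mod 2).
s = (0, 0, 1, 0)^T — this equals column 2 of H (binary 0010), so error is at position 2.
Correct: flip bit 2 of r = 100100010111101 to get c = 110100010111101.


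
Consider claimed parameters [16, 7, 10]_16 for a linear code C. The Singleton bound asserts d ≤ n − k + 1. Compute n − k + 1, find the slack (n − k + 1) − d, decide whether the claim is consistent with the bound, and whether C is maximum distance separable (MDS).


Singleton RHS = n − k + 1 = 10, slack = 0, bound satisfied, MDS.

Singleton bound: d ≤ n − k + 1.
Here n = 16, k = 7, so n − k + 1 = 10.
Given d = 10, check d ≤ 10: YES.
Slack = (n − k + 1) − d = 0.
The code is MDS (slack = 0).
Description: the claimed parameters are [16, 7, 10]_16; such a code would be MDS (meets Singleton bound).


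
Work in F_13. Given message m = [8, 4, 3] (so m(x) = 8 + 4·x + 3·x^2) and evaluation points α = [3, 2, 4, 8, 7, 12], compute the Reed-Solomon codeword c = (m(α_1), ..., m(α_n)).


c = [8, 2, 7, 11, 1, 7]

Message polynomial: m(x) = 8 + 4·x + 3·x^2 (mod 13).
For each evaluation point α_i, compute m(α_i) mod 13:
  α_1 = 3: Horner steps 3 → 0 → 8, so m(3) = 8.
  α_2 = 2: Horner steps 3 → 10 → 2, so m(2) = 2.
  α_3 = 4: Horner steps 3 → 3 → 7, so m(4) = 7.
  α_4 = 8: Horner steps 3 → 2 → 11, so m(8) = 11.
  α_5 = 7: Horner steps 3 → 12 → 1, so m(7) = 1.
  α_6 = 12: Horner steps 3 → 1 → 7, so m(12) = 7.
Codeword c = [8, 2, 7, 11, 1, 7] ∈ F_13^6.


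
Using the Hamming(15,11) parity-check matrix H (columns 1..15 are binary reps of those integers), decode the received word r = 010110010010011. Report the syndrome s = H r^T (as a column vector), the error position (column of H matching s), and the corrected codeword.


s = (0, 0, 0, 1)^T, error position = 1, corrected codeword c = 110110010010011

Compute s = H r^T mod 2 one row at a time:
  s_1 = 1 + 0 + 0 + 1 + 0 + 0 + 1 + 1 = 4 ≡ 0 (mod 2).
  s_2 = 1 + 1 + 0 + 0 + 0 + 0 + 1 + 1 = 4 ≡ 0 (mod 2).
  s_3 = 1 + 0 + 0 + 0 + 0 + 1 + 1 + 1 = 4 ≡ 0 (mod 2).
  s_4 = 0 + 0 + 1 + 0 + 0 + 1 + 0 + 1 = 3 ≡ 1 (mod 2).
s = (0, 0, 0, 1)^T — this equals column 1 of H (binary 0001), so error is at position 1.
Correct: flip bit 1 of r = 010110010010011 to get c = 110110010010011.


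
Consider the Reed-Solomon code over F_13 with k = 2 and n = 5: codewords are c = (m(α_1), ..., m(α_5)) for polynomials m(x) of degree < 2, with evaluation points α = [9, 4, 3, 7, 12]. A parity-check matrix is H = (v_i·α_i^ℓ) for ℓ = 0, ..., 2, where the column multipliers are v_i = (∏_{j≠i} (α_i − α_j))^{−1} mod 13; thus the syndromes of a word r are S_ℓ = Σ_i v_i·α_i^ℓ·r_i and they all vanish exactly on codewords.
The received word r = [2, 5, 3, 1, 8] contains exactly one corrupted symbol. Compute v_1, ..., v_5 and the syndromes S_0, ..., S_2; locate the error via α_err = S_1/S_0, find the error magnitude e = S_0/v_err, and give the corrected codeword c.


S = (1, 7, 10), error at position 4, error magnitude e = 3, c = [2, 5, 3, 11, 8].

Step 1: column multipliers v_i = (∏_{j≠i}(α_i − α_j))^{−1} mod 13.
  i = 1 (α = 9): (9−4)(9−3)(9−7)(9−12) = 5·6·2·(−3) = −180 ≡ 2, so v_1 = 2^{−1} = 7 (mod 13).
  i = 2 (α = 4): (4−9)(4−3)(4−7)(4−12) = (−5)·1·(−3)·(−8) = −120 ≡ 10, so v_2 = 10^{−1} = 4 (mod 13).
  i = 3 (α = 3): (3−9)(3−4)(3−7)(3−12) = (−6)·(−1)·(−4)·(−9) = 216 ≡ 8, so v_3 = 8^{−1} = 5 (mod 13).
  i = 4 (α = 7): (7−9)(7−4)(7−3)(7−12) = (−2)·3·4·(−5) = 120 ≡ 3, so v_4 = 3^{−1} = 9 (mod 13).
  i = 5 (α = 12): (12−9)(12−4)(12−3)(12−7) = 3·8·9·5 = 1080 ≡ 1, so v_5 = 1^{−1} = 1 (mod 13).
  v = [7, 4, 5, 9, 1].
Step 2: syndromes of r = [2, 5, 3, 1, 8] (all sums mod 13).
  S_0 = Σ v_i r_i = 7·2 + 4·5 + 5·3 + 9·1 + 1·8 = 66 ≡ 1.
  S_1 = Σ v_i α_i r_i = 7·9·2 + 4·4·5 + 5·3·3 + 9·7·1 + 1·12·8 = 410 ≡ 7.
  α_i^2 mod 13 = [3, 3, 9, 10, 1].
  S_2 = Σ v_i α_i^2 r_i = 7·3·2 + 4·3·5 + 5·9·3 + 9·10·1 + 1·1·8 = 335 ≡ 10.
  S = (1, 7, 10) ≠ 0, so r is not a codeword (an error is present).
Step 3: locate the error. For a single error e at position i, S_ℓ = v_i·e·α_i^ℓ, so α_err = S_1/S_0.
  S_0^{−1} = 1^{−1} = 1 (mod 13), so α_err = 7·1 = 7 ≡ 7 = α_4. Error position i = 4.
  Consistency check: S_2/S_1 = 10·2 = 20 ≡ 7 = α_err ✓ (single-error assumption holds).
Step 4: error magnitude e = S_0/v_4 = S_0·∏_{j≠4}(α_4 − α_j) = 1·3 = 3 ≡ 3 (mod 13).
Step 5: correct position 4: c_4 = r_4 − e = 1 − 3 ≡ 11 (mod 13). Hence c = [2, 5, 3, 11, 8].
  Check: interpolating c through the α_i gives m(x) = 10 + 2·x (degree < 2) with m(α_i) = c_i for every i, so c is indeed a codeword.


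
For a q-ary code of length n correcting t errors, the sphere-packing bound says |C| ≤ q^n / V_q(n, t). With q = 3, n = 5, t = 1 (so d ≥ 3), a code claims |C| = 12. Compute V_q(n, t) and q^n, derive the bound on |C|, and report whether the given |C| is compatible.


V_q(n, t) = 11, q^n = 243, Hamming bound = 22, |C| = 12 ≤ bound (satisfied).

Step 1: Compute V_q(n, t) = Σ_{j=0}^1 C(n, j) (q−1)^j.
  j = 0: C(5,0)·(2)^0 = 1·1 = 1.
  j = 1: C(5,1)·(2)^1 = 5·2 = 10.
  V_q(n, t) = 1 + 10 = 11.
Step 2: q^n = 3^5 = 243.
Step 3: Hamming bound ⌊q^n / V_q(n,t)⌋ = ⌊243/11⌋ = 22.
Step 4: Compare |C| = 12 to 22: satisfied.
The claimed |C| lies below the Hamming bound.


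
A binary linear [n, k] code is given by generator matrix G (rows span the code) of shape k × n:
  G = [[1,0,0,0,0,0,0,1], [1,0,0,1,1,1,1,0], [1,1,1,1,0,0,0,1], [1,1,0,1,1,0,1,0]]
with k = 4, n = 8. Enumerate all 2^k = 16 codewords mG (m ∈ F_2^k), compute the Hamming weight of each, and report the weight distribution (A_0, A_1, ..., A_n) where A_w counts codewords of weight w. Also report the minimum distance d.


Weight distribution: A_0 = 1, A_2 = 2, A_3 = 2, A_4 = 3, A_5 = 6, A_6 = 2. Minimum distance d = 2.

Enumerate all 2^4 = 16 messages m ∈ F_2^4.
For each, compute codeword c = mG in F_2^8, then tally its weight.
  m = 0000 → c = 00000000, weight = 0.
  m = 1000 → c = 10000001, weight = 2.
  m = 0100 → c = 10011110, weight = 5.
  m = 1100 → c = 00011111, weight = 5.
  m = 0010 → c = 11110001, weight = 5.
  m = 1010 → c = 01110000, weight = 3.
  m = 0110 → c = 01101111, weight = 6.
  m = 1110 → c = 11101110, weight = 6.
  m = 0001 → c = 11011010, weight = 5.
  m = 1001 → c = 01011011, weight = 5.
  m = 0101 → c = 01000100, weight = 2.
  m = 1101 → c = 11000101, weight = 4.
  m = 0011 → c = 00101011, weight = 4.
  m = 1011 → c = 10101010, weight = 4.
  m = 0111 → c = 10110101, weight = 5.
  m = 1111 → c = 00110100, weight = 3.
Tally weights:
  weight 0: 1 codewords.
  weight 2: 2 codewords.
  weight 3: 2 codewords.
  weight 4: 3 codewords.
  weight 5: 6 codewords.
  weight 6: 2 codewords.
Minimum distance d = smallest w > 0 with A_w > 0 = 2.
Sanity: Σ A_w = 16 = 2^4 = 16 ✓.


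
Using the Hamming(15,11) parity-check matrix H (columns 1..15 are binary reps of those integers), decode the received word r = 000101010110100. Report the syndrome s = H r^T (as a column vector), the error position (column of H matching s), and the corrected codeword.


s = (0, 1, 1, 0)^T, error position = 6, corrected codeword c = 000100010110100

Compute s = H r^T mod 2 one row at a time:
  s_1 = 1 + 0 + 1 + 1 + 0 + 1 + 0 + 0 = 4 ≡ 0 (mod 2).
  s_2 = 1 + 0 + 1 + 0 + 0 + 1 + 0 + 0 = 3 ≡ 1 (mod 2).
  s_3 = 0 + 0 + 1 + 0 + 1 + 1 + 0 + 0 = 3 ≡ 1 (mod 2).
  s_4 = 0 + 0 + 0 + 0 + 0 + 1 + 1 + 0 = 2 ≡ 0 (mod 2).
s = (0, 1, 1, 0)^T — this equals column 6 of H (binary 0110), so error is at position 6.
Correct: flip bit 6 of r = 000101010110100 to get c = 000100010110100.


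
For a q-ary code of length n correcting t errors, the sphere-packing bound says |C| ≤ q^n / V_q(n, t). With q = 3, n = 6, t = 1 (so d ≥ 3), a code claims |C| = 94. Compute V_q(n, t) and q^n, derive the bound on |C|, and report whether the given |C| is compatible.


V_q(n, t) = 13, q^n = 729, Hamming bound = 56, |C| = 94 > bound (violated).

Step 1: Compute V_q(n, t) = Σ_{j=0}^1 C(n, j) (q−1)^j.
  j = 0: C(6,0)·(2)^0 = 1·1 = 1.
  j = 1: C(6,1)·(2)^1 = 6·2 = 12.
  V_q(n, t) = 1 + 12 = 13.
Step 2: q^n = 3^6 = 729.
Step 3: Hamming bound ⌊q^n / V_q(n,t)⌋ = ⌊729/13⌋ = 56.
Step 4: Compare |C| = 94 to 56: violated.
The claimed |C| lies above the Hamming bound, so no 3-ary code of length 6 with d ≥ 3 can have 94 codewords.


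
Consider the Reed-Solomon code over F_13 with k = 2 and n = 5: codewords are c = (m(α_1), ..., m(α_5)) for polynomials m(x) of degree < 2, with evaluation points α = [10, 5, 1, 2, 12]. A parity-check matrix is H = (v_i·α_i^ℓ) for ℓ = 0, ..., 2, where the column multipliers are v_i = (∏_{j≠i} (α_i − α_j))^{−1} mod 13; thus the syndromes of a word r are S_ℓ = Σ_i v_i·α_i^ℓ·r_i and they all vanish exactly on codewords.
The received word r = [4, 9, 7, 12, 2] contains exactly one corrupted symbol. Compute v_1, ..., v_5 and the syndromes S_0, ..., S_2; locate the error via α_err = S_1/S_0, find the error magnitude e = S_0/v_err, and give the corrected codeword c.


S = (12, 12, 12), error at position 3, error magnitude e = 7, c = [4, 9, 0, 12, 2].

Step 1: column multipliers v_i = (∏_{j≠i}(α_i − α_j))^{−1} mod 13.
  i = 1 (α = 10): (10−5)(10−1)(10−2)(10−12) = 5·9·8·(−2) = −720 ≡ 8, so v_1 = 8^{−1} = 5 (mod 13).
  i = 2 (α = 5): (5−10)(5−1)(5−2)(5−12) = (−5)·4·3·(−7) = 420 ≡ 4, so v_2 = 4^{−1} = 10 (mod 13).
  i = 3 (α = 1): (1−10)(1−5)(1−2)(1−12) = (−9)·(−4)·(−1)·(−11) = 396 ≡ 6, so v_3 = 6^{−1} = 11 (mod 13).
  i = 4 (α = 2): (2−10)(2−5)(2−1)(2−12) = (−8)·(−3)·1·(−10) = −240 ≡ 7, so v_4 = 7^{−1} = 2 (mod 13).
  i = 5 (α = 12): (12−10)(12−5)(12−1)(12−2) = 2·7·11·10 = 1540 ≡ 6, so v_5 = 6^{−1} = 11 (mod 13).
  v = [5, 10, 11, 2, 11].
Step 2: syndromes of r = [4, 9, 7, 12, 2] (all sums mod 13).
  S_0 = Σ v_i r_i = 5·4 + 10·9 + 11·7 + 2·12 + 11·2 = 233 ≡ 12.
  S_1 = Σ v_i α_i r_i = 5·10·4 + 10·5·9 + 11·1·7 + 2·2·12 + 11·12·2 = 1039 ≡ 12.
  α_i^2 mod 13 = [9, 12, 1, 4, 1].
  S_2 = Σ v_i α_i^2 r_i = 5·9·4 + 10·12·9 + 11·1·7 + 2·4·12 + 11·1·2 = 1455 ≡ 12.
  S = (12, 12, 12) ≠ 0, so r is not a codeword (an error is present).
Step 3: locate the error. For a single error e at position i, S_ℓ = v_i·e·α_i^ℓ, so α_err = S_1/S_0.
  S_0^{−1} = 12^{−1} = 12 (mod 13), so α_err = 12·12 = 144 ≡ 1 = α_3. Error position i = 3.
  Consistency check: S_2/S_1 = 12·12 = 144 ≡ 1 = α_err ✓ (single-error assumption holds).
Step 4: error magnitude e = S_0/v_3 = S_0·∏_{j≠3}(α_3 − α_j) = 12·6 = 72 ≡ 7 (mod 13).
Step 5: correct position 3: c_3 = r_3 − e = 7 − 7 ≡ 0 (mod 13). Hence c = [4, 9, 0, 12, 2].
  Check: interpolating c through the α_i gives m(x) = 1 + 12·x (degree < 2) with m(α_i) = c_i for every i, so c is indeed a codeword.


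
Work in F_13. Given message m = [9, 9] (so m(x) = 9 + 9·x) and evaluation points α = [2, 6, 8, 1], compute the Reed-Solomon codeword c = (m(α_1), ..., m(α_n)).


c = [1, 11, 3, 5]

Message polynomial: m(x) = 9 + 9·x (mod 13).
For each evaluation point α_i, compute m(α_i) mod 13:
  α_1 = 2: Horner steps 9 → 1, so m(2) = 1.
  α_2 = 6: Horner steps 9 → 11, so m(6) = 11.
  α_3 = 8: Horner steps 9 → 3, so m(8) = 3.
  α_4 = 1: Horner steps 9 → 5, so m(1) = 5.
Codeword c = [1, 11, 3, 5] ∈ F_13^4.


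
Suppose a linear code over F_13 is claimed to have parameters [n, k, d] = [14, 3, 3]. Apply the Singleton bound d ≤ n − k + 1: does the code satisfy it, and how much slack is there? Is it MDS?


Singleton RHS = n − k + 1 = 12, slack = 9, bound satisfied, not MDS.

Singleton bound: d ≤ n − k + 1.
Here n = 14, k = 3, so n − k + 1 = 12.
Given d = 3, check d ≤ 12: YES.
Slack = (n − k + 1) − d = 9.
The code is NOT MDS (slack = 9 > 0).
Description: the claimed parameters are [14, 3, 3]_13; such a code would be non-MDS.


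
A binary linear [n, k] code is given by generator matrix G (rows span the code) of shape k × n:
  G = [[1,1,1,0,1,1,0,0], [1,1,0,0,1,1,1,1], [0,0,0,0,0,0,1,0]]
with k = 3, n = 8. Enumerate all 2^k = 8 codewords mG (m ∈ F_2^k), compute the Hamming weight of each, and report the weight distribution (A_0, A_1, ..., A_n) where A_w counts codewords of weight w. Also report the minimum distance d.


Weight distribution: A_0 = 1, A_1 = 1, A_2 = 1, A_3 = 1, A_5 = 2, A_6 = 2. Minimum distance d = 1.

Enumerate all 2^3 = 8 messages m ∈ F_2^3.
For each, compute codeword c = mG in F_2^8, then tally its weight.
  m = 000 → c = 00000000, weight = 0.
  m = 100 → c = 11101100, weight = 5.
  m = 010 → c = 11001111, weight = 6.
  m = 110 → c = 00100011, weight = 3.
  m = 001 → c = 00000010, weight = 1.
  m = 101 → c = 11101110, weight = 6.
  m = 011 → c = 11001101, weight = 5.
  m = 111 → c = 00100001, weight = 2.
Tally weights:
  weight 0: 1 codewords.
  weight 1: 1 codewords.
  weight 2: 1 codewords.
  weight 3: 1 codewords.
  weight 5: 2 codewords.
  weight 6: 2 codewords.
Minimum distance d = smallest w > 0 with A_w > 0 = 1.
Sanity: Σ A_w = 8 = 2^3 = 8 ✓.


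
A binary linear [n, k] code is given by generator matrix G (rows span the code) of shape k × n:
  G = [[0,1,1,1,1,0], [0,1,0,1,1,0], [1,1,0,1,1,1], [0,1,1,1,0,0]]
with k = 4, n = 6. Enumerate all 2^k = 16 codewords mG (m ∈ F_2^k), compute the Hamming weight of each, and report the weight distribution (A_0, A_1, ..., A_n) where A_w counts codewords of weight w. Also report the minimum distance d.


Weight distribution: A_0 = 1, A_1 = 2, A_2 = 3, A_3 = 4, A_4 = 3, A_5 = 2, A_6 = 1. Minimum distance d = 1.

Enumerate all 2^4 = 16 messages m ∈ F_2^4.
For each, compute codeword c = mG in F_2^6, then tally its weight.
  m = 0000 → c = 000000, weight = 0.
  m = 1000 → c = 011110, weight = 4.
  m = 0100 → c = 010110, weight = 3.
  m = 1100 → c = 001000, weight = 1.
  m = 0010 → c = 110111, weight = 5.
  m = 1010 → c = 101001, weight = 3.
  m = 0110 → c = 100001, weight = 2.
  m = 1110 → c = 111111, weight = 6.
  m = 0001 → c = 011100, weight = 3.
  m = 1001 → c = 000010, weight = 1.
  m = 0101 → c = 001010, weight = 2.
  m = 1101 → c = 010100, weight = 2.
  m = 0011 → c = 101011, weight = 4.
  m = 1011 → c = 110101, weight = 4.
  m = 0111 → c = 111101, weight = 5.
  m = 1111 → c = 100011, weight = 3.
Tally weights:
  weight 0: 1 codewords.
  weight 1: 2 codewords.
  weight 2: 3 codewords.
  weight 3: 4 codewords.
  weight 4: 3 codewords.
  weight 5: 2 codewords.
  weight 6: 1 codewords.
Minimum distance d = smallest w > 0 with A_w > 0 = 1.
Sanity: Σ A_w = 16 = 2^4 = 16 ✓.


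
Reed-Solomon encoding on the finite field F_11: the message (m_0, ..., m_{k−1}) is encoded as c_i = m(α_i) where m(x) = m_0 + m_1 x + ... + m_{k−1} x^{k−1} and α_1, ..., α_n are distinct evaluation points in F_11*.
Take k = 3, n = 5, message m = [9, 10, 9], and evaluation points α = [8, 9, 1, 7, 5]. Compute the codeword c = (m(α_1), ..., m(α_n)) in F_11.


c = [5, 3, 6, 3, 9]

Message polynomial: m(x) = 9 + 10·x + 9·x^2 (mod 11).
For each evaluation point α_i, compute m(α_i) mod 11:
  α_1 = 8: Horner steps 9 → 5 → 5, so m(8) = 5.
  α_2 = 9: Horner steps 9 → 3 → 3, so m(9) = 3.
  α_3 = 1: Horner steps 9 → 8 → 6, so m(1) = 6.
  α_4 = 7: Horner steps 9 → 7 → 3, so m(7) = 3.
  α_5 = 5: Horner steps 9 → 0 → 9, so m(5) = 9.
Codeword c = [5, 3, 6, 3, 9] ∈ F_11^5.


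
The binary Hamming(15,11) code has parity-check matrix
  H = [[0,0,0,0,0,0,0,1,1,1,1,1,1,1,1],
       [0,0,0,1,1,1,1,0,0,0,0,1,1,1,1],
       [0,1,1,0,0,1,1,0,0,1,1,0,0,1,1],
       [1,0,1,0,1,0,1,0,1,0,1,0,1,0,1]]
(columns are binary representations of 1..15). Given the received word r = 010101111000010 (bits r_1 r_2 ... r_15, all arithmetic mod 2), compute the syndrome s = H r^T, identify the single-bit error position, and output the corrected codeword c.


s = (1, 0, 0, 0)^T, error position = 8, corrected codeword c = 010101101000010

Compute s = H r^T mod 2 one row at a time:
  s_1 = 1 + 1 + 0 + 0 + 0 + 0 + 1 + 0 = 3 ≡ 1 (mod 2).
  s_2 = 1 + 0 + 1 + 1 + 0 + 0 + 1 + 0 = 4 ≡ 0 (mod 2).
  s_3 = 1 + 0 + 1 + 1 + 0 + 0 + 1 + 0 = 4 ≡ 0 (mod 2).
  s_4 = 0 + 0 + 0 + 1 + 1 + 0 + 0 + 0 = 2 ≡ 0 (mod 2).
s = (1, 0, 0, 0)^T — this equals column 8 of H (binary 1000), so error is at position 8.
Correct: flip bit 8 of r = 010101111000010 to get c = 010101101000010.
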